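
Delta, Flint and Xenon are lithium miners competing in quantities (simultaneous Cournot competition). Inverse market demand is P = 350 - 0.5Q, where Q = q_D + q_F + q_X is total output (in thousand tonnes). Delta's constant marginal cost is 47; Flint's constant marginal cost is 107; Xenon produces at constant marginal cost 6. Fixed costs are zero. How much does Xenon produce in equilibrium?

Delta's profit: π_D = (350 - 0.5Q)q_D - (47q_D). Setting ∂π_D/∂q_D = 0: 303 - q_D - (1/2)(q_F + q_X) = 0.
Flint's profit: π_F = (350 - 0.5Q)q_F - (107q_F). Setting ∂π_F/∂q_F = 0: 243 - q_F - (1/2)(q_D + q_X) = 0.
Xenon's first-order condition: 344 - q_X - (1/2)(q_D + q_F) = 0.
Adding the 3 first-order conditions: 890 − 2Q = 0, so Q = 445.
Back-substituting: q_D = (303 − 445/2)/(1/2) = 161, q_F = (243 − 445/2)/(1/2) = 41, q_X = (344 − 445/2)/(1/2) = 243.

243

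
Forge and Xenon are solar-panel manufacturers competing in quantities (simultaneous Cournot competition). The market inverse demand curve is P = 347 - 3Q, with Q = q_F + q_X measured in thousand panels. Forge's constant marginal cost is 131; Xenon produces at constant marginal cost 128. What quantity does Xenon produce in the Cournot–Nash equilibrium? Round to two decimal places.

24.67

Forge's profit: π_F = (347 - 3Q)q_F - (131q_F). Setting ∂π_F/∂q_F = 0: 216 - 6q_F - 3(q_X) = 0.
Xenon's first-order condition: 219 - 6q_X - 3(q_F) = 0.
So q_F = (216 - 3q_X)/6 and q_X = (219 - 3q_F)/6.
Substituting one into the other gives q_F = 71/3 and q_X = 74/3.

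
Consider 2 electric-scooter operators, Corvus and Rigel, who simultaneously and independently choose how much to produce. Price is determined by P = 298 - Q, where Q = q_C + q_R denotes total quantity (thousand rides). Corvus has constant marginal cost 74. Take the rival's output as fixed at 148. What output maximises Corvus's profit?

With the rival's output fixed at 148, Corvus's profit is π_C = (298 - 148 - q_C)q_C - (74q_C) = (150 - q_C)q_C - (74q_C).
∂π_C/∂q_C = 76 - 2q_C = 0, so q_C = 38.

38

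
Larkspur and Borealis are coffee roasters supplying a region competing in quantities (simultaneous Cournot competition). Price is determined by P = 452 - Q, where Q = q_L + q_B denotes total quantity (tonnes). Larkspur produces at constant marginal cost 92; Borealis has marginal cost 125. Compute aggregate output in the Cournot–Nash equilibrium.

229

Larkspur's profit: π_L = (452 - Q)q_L - (92q_L). Setting ∂π_L/∂q_L = 0: 360 - 2q_L - (q_B) = 0.
Borealis's profit: π_B = (452 - Q)q_B - (125q_B). Setting ∂π_B/∂q_B = 0: 327 - 2q_B - (q_L) = 0.
So q_L = (360 - q_B)/2 and q_B = (327 - q_L)/2.
Substituting one into the other gives q_L = 131 and q_B = 98.
Total output Q = 131 + 98 = 229.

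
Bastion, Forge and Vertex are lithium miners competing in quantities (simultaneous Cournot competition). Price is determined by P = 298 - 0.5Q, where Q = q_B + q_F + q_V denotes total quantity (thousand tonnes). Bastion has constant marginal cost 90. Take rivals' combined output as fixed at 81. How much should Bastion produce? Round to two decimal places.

167.50

With rivals' combined output fixed at 81, Bastion's profit is π_B = (298 - (1/2)·81 - (1/2)q_B)q_B - (90q_B) = (515/2 - (1/2)q_B)q_B - (90q_B).
∂π_B/∂q_B = 335/2 - q_B = 0, so q_B = 335/2.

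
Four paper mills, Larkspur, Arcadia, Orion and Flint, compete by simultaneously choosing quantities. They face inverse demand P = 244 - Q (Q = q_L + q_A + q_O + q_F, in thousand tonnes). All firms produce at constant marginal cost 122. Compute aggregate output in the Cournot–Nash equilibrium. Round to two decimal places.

Each firm earns π_i = (244 - Q)q_i - 122q_i.
First-order condition (treating rivals' output as given): 122 - 2q_i - Σ_{j≠i} q_j = 0.
By symmetry each firm produces the same amount; substituting Σ_{j≠i} q_j = 3q_i yields q_i = 122/5.
Total output Q = 122/5 + 122/5 + 122/5 + 122/5 = 488/5.

97.60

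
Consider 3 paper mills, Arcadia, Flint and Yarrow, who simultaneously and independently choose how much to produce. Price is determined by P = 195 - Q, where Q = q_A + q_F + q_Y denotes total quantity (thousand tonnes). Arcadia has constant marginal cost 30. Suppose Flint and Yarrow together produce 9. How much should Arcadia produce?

With rivals' combined output fixed at 9, Arcadia's profit is π_A = (195 - 9 - q_A)q_A - (30q_A) = (186 - q_A)q_A - (30q_A).
∂π_A/∂q_A = 156 - 2q_A = 0, so q_A = 78.

78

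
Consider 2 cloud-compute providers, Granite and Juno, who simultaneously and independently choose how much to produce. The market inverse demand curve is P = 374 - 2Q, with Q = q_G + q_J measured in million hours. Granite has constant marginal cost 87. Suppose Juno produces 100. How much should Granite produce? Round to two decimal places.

21.75

With the rival's output fixed at 100, Granite's profit is π_G = (374 - 2·100 - 2q_G)q_G - (87q_G) = (174 - 2q_G)q_G - (87q_G).
∂π_G/∂q_G = 87 - 4q_G = 0, so q_G = 87/4.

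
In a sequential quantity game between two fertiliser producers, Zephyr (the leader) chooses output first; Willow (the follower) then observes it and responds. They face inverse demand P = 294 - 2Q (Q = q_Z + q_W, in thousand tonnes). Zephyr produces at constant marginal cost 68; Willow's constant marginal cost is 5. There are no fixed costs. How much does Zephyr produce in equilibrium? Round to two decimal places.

Solve by backward induction. Given q_Z, the follower Willow maximises π_W = (294 - 2q_Z - 2q_W)q_W - 5q_W.
Follower FOC: 289 - 2q_Z - 4q_W = 0, so q_W(q_Z) = (289 - 2q_Z)/4.
The leader anticipates this reaction. Substituting into P = 294 - 2Q gives P = 299/2 - q_Z, so π_Z = (299/2 - q_Z)q_Z - 68q_Z.
The leader's first-order condition 163/2 - 2q_Z = 0 yields q_Z = 163/4.
Then q_W = (289 - 2·(163/4))/4 = 415/8.

40.75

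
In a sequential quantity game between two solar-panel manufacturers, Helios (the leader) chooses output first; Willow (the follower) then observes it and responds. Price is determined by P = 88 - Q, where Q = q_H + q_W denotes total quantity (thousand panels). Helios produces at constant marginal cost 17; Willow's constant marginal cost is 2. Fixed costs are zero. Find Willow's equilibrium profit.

841

The follower Willow best-responds to any q_H: π_W = (88 - Q)q_W - 2q_W.
∂π_W/∂q_W = 86 - q_H - 2q_W = 0 gives the reaction function q_W = (86 - q_H)/2.
Helios substitutes q_W(q_H) into its own profit: π_H = q_H(88 - q_H - (86 - q_H)/2) - 17q_H = (45 - (1/2)q_H)q_H - 17q_H.
Leader FOC: 28 - q_H = 0, so q_H = 28.
Then q_W = (86 - 28)/2 = 29.
Price P = 88 - 57 = 31.
Willow's profit: (31 - 2)·29 = 841.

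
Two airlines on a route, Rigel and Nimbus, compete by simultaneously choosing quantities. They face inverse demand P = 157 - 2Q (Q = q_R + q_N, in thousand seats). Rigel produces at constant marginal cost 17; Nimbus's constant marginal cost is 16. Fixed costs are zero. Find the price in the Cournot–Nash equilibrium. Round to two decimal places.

63.33

Rigel's profit: π_R = (157 - 2Q)q_R - (17q_R). Setting ∂π_R/∂q_R = 0: 140 - 4q_R - 2(q_N) = 0.
Nimbus's first-order condition: 141 - 4q_N - 2(q_R) = 0.
Best responses: q_R = (140 - 2q_N)/4, q_N = (141 - 2q_R)/4.
Substituting one into the other gives q_R = 139/6 and q_N = 71/3.
Total output Q = 281/6, so price P = 157 - 2·(281/6) = 190/3.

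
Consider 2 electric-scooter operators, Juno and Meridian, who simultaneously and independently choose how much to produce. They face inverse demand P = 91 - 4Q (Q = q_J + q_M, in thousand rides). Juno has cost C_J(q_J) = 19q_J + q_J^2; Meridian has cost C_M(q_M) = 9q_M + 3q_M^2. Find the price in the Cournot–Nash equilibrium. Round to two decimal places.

Juno's profit: π_J = (91 - 4Q)q_J - (19q_J + q_J²). Setting ∂π_J/∂q_J = 0: 72 - 10q_J - 4(q_M) = 0.
Meridian's first-order condition: 82 - 14q_M - 4(q_J) = 0.
So q_J = (72 - 4q_M)/10 and q_M = (82 - 4q_J)/14.
Solving the pair: q_J = 170/31, q_M = 133/31.
Total output Q = 303/31, so price P = 91 - 4·(303/31) = 1609/31.

51.90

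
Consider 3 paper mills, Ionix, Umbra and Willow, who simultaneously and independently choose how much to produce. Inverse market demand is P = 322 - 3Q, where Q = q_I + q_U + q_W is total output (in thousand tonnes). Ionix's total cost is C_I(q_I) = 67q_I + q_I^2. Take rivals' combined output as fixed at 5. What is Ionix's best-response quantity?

With rivals' combined output fixed at 5, Ionix's profit is π_I = (322 - 3·5 - 3q_I)q_I - (67q_I + q_I²) = (307 - 3q_I)q_I - (67q_I + q_I²).
∂π_I/∂q_I = 240 - 8q_I = 0, so q_I = 30.

30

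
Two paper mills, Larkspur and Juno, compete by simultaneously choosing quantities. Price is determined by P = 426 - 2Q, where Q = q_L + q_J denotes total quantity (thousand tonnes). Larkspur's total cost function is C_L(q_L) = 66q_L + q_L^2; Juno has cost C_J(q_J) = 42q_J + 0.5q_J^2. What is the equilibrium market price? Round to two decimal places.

224.77

Larkspur's profit: π_L = (426 - 2Q)q_L - (66q_L + q_L²). Setting ∂π_L/∂q_L = 0: 360 - 6q_L - 2(q_J) = 0.
Juno's first-order condition: 384 - 5q_J - 2(q_L) = 0.
Rearranging gives the reaction functions q_L = (360 - 2q_J)/6 and q_J = (384 - 2q_L)/5.
Substituting one into the other gives q_L = 516/13 and q_J = 792/13.
Total output Q = 1308/13, so price P = 426 - 2·(1308/13) = 224.7692.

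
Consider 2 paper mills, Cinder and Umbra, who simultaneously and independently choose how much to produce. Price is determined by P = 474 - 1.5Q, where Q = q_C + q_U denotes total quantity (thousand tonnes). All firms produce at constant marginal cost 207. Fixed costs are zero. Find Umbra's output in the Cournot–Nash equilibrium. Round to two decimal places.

Each firm earns π_i = (474 - 1.5Q)q_i - 207q_i.
First-order condition (treating rivals' output as given): 267 - 3q_i - (3/2)q_j = 0.
With identical firms every q_j equals q_i, so q_j = q_i and 267 = (9/2)q_i, giving q_i = 178/3.

59.33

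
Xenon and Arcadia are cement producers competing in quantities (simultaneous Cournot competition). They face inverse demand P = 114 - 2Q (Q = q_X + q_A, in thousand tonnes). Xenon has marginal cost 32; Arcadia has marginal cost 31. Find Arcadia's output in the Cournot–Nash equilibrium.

14

Xenon's profit: π_X = (114 - 2Q)q_X - (32q_X). Setting ∂π_X/∂q_X = 0: 82 - 4q_X - 2(q_A) = 0.
Arcadia's profit: π_A = (114 - 2Q)q_A - (31q_A). Setting ∂π_A/∂q_A = 0: 83 - 4q_A - 2(q_X) = 0.
Best responses: q_X = (82 - 2q_A)/4, q_A = (83 - 2q_X)/4.
Substituting one into the other gives q_X = 27/2 and q_A = 14.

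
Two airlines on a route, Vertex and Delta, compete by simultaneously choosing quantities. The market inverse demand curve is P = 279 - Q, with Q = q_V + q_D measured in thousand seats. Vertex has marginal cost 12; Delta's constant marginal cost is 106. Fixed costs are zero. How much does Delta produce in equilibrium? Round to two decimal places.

26.33

Vertex's profit: π_V = (279 - Q)q_V - (12q_V). Setting ∂π_V/∂q_V = 0: 267 - 2q_V - (q_D) = 0.
Delta's profit: π_D = (279 - Q)q_D - (106q_D). Setting ∂π_D/∂q_D = 0: 173 - 2q_D - (q_V) = 0.
Rearranging gives the reaction functions q_V = (267 - q_D)/2 and q_D = (173 - q_V)/2.
Solving the pair: q_V = 361/3, q_D = 79/3.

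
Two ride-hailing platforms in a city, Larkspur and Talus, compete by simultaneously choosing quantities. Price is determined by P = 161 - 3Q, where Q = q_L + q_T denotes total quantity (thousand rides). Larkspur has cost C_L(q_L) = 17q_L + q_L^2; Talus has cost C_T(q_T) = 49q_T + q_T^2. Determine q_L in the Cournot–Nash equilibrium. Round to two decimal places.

14.84

Larkspur's profit: π_L = (161 - 3Q)q_L - (17q_L + q_L²). Setting ∂π_L/∂q_L = 0: 144 - 8q_L - 3(q_T) = 0.
Talus's first-order condition: 112 - 8q_T - 3(q_L) = 0.
So q_L = (144 - 3q_T)/8 and q_T = (112 - 3q_L)/8.
Solving the pair: q_L = 816/55, q_T = 464/55.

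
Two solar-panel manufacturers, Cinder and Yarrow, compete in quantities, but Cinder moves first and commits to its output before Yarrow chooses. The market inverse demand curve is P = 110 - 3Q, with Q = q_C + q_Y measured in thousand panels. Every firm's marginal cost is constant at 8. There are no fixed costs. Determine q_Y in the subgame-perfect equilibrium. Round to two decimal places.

8.50

The follower Yarrow best-responds to any q_C: π_Y = (110 - 3Q)q_Y - 8q_Y.
Setting the follower's marginal profit to zero, 102 - 3q_C - 6q_Y = 0, i.e. q_Y = (102 - 3q_C)/6.
Cinder substitutes q_Y(q_C) into its own profit: π_C = q_C(110 - 3q_C - (102 - 3q_C)/2) - 8q_C = (59 - (3/2)q_C)q_C - 8q_C.
Leader FOC: 51 - 3q_C = 0, so q_C = 17.
Then q_Y = (102 - 3·17)/6 = 17/2.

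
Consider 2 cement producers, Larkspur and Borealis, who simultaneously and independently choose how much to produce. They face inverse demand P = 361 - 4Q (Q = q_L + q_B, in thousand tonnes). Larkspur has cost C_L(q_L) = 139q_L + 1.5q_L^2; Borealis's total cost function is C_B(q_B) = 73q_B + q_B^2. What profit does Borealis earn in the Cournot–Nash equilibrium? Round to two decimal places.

Larkspur's profit: π_L = (361 - 4Q)q_L - (139q_L + (3/2)q_L²). Setting ∂π_L/∂q_L = 0: 222 - 11q_L - 4(q_B) = 0.
Borealis's profit: π_B = (361 - 4Q)q_B - (73q_B + q_B²). Setting ∂π_B/∂q_B = 0: 288 - 10q_B - 4(q_L) = 0.
Rearranging gives the reaction functions q_L = (222 - 4q_B)/11 and q_B = (288 - 4q_L)/10.
Solving the pair: q_L = 534/47, q_B = 1140/47.
Price P = 361 - 4·(1674/47) = 218.5319.
Borealis's profit: 218.5319·(1140/47) - 73·(1140/47) - (1140/47)² = 2941.6025.

2941.60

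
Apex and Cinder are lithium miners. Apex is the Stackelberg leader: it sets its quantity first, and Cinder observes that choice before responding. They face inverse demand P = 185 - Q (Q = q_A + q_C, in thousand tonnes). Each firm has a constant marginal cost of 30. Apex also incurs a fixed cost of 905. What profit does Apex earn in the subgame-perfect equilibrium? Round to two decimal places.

The follower Cinder best-responds to any q_A: π_C = (185 - Q)q_C - 30q_C.
Setting the follower's marginal profit to zero, 155 - q_A - 2q_C = 0, i.e. q_C = (155 - q_A)/2.
The leader anticipates this reaction. Substituting into P = 185 - Q gives P = 215/2 - (1/2)q_A, so π_A = (215/2 - (1/2)q_A)q_A - 30q_A.
Leader FOC: 155/2 - q_A = 0, so q_A = 155/2.
Then q_C = (155 - 155/2)/2 = 155/4.
Price P = 185 - 465/4 = 275/4.
Apex's profit: (275/4 - 30)·(155/2) - 905 = 2098.1250.

2098.13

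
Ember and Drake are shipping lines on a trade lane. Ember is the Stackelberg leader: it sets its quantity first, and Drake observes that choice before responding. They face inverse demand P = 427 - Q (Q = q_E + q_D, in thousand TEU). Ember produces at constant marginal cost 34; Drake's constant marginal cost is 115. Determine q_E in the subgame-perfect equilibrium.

237

Solve by backward induction. Given q_E, the follower Drake maximises π_D = (427 - q_E - q_D)q_D - 115q_D.
∂π_D/∂q_D = 312 - q_E - 2q_D = 0 gives the reaction function q_D = (312 - q_E)/2.
Ember substitutes q_D(q_E) into its own profit: π_E = q_E(427 - q_E - (312 - q_E)/2) - 34q_E = (271 - (1/2)q_E)q_E - 34q_E.
Leader FOC: 237 - q_E = 0, so q_E = 237.
Then q_D = (312 - 237)/2 = 75/2.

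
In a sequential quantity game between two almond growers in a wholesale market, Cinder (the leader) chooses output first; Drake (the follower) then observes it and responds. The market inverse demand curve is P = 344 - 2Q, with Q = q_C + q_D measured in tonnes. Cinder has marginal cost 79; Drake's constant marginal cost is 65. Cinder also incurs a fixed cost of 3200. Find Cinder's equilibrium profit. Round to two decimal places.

Solve by backward induction. Given q_C, the follower Drake maximises π_D = (344 - 2q_C - 2q_D)q_D - 65q_D.
Setting the follower's marginal profit to zero, 279 - 2q_C - 4q_D = 0, i.e. q_D = (279 - 2q_C)/4.
The leader anticipates this reaction. Substituting into P = 344 - 2Q gives P = 409/2 - q_C, so π_C = (409/2 - q_C)q_C - 79q_C.
The leader's first-order condition 251/2 - 2q_C = 0 yields q_C = 251/4.
Then q_D = (279 - 2·(251/4))/4 = 307/8.
Price P = 344 - 2·(809/8) = 567/4.
Cinder's profit: (567/4 - 79)·(251/4) - 3200 = 737.5625.

737.56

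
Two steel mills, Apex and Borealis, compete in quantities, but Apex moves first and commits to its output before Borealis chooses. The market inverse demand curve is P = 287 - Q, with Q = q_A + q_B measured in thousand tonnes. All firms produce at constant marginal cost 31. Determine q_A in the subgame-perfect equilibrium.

The follower Borealis best-responds to any q_A: π_B = (287 - Q)q_B - 31q_B.
Setting the follower's marginal profit to zero, 256 - q_A - 2q_B = 0, i.e. q_B = (256 - q_A)/2.
Apex substitutes q_B(q_A) into its own profit: π_A = q_A(287 - q_A - (256 - q_A)/2) - 31q_A = (159 - (1/2)q_A)q_A - 31q_A.
Leader FOC: 128 - q_A = 0, so q_A = 128.
Then q_B = (256 - 128)/2 = 64.

128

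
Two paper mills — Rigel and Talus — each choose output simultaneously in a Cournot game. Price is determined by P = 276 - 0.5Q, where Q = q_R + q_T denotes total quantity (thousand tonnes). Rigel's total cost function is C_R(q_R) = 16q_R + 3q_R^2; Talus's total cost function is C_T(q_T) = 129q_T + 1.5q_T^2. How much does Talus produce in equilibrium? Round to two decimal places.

Rigel's profit: π_R = (276 - 0.5Q)q_R - (16q_R + 3q_R²). Setting ∂π_R/∂q_R = 0: 260 - 7q_R - (1/2)(q_T) = 0.
Talus's first-order condition: 147 - 4q_T - (1/2)(q_R) = 0.
So q_R = (260 - (1/2)q_T)/7 and q_T = (147 - (1/2)q_R)/4.
Substituting one into the other gives q_R = 34.8288 and q_T = 32.3964.

32.40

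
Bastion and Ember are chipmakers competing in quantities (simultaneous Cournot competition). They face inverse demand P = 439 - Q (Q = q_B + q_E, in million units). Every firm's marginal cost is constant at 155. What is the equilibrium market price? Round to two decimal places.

249.67

Each firm earns π_i = (439 - Q)q_i - 155q_i.
First-order condition (treating rivals' output as given): 284 - 2q_i - q_j = 0.
With identical firms every q_j equals q_i, so q_j = q_i and 284 = 3q_i, giving q_i = 284/3.
Total output Q = 568/3, so price P = 439 - 568/3 = 749/3.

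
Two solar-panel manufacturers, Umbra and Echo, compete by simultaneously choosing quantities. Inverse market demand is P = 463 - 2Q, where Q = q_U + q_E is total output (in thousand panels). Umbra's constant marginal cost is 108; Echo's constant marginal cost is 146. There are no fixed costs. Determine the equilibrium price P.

239

Umbra's profit: π_U = (463 - 2Q)q_U - (108q_U). Setting ∂π_U/∂q_U = 0: 355 - 4q_U - 2(q_E) = 0.
Echo's profit: π_E = (463 - 2Q)q_E - (146q_E). Setting ∂π_E/∂q_E = 0: 317 - 4q_E - 2(q_U) = 0.
So q_U = (355 - 2q_E)/4 and q_E = (317 - 2q_U)/4.
Solving the pair: q_U = 131/2, q_E = 93/2.
Total output Q = 112, so price P = 463 - 2·112 = 239.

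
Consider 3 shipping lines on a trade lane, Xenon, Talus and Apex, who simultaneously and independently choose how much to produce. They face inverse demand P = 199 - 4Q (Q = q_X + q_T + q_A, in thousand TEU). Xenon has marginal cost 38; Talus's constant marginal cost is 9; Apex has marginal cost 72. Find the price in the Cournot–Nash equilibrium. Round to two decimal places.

79.50

Xenon's profit: π_X = (199 - 4Q)q_X - (38q_X). Setting ∂π_X/∂q_X = 0: 161 - 8q_X - 4(q_T + q_A) = 0.
Talus's first-order condition: 190 - 8q_T - 4(q_X + q_A) = 0.
Apex's profit: π_A = (199 - 4Q)q_A - (72q_A). Setting ∂π_A/∂q_A = 0: 127 - 8q_A - 4(q_X + q_T) = 0.
Adding the 3 conditions: 478 − 8Q − 8Q = 0, i.e. Q = 239/8.
Back-substituting: q_X = (161 − 239/2)/4 = 83/8, q_T = (190 − 239/2)/4 = 141/8, q_A = (127 − 239/2)/4 = 15/8.
Total output Q = 239/8, so price P = 199 - 4·(239/8) = 159/2.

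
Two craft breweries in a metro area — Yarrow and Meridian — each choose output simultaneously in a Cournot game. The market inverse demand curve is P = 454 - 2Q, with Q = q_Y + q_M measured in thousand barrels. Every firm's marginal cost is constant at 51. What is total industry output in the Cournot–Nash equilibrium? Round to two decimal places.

134.33

A representative firm's profit is π_i = q_i(454 - 2Q) - 51q_i.
First-order condition (treating rivals' output as given): 403 - 4q_i - 2q_j = 0.
By symmetry each firm produces the same amount; substituting q_j = q_i yields q_i = 403/6.
Total output Q = 403/6 + 403/6 = 403/3.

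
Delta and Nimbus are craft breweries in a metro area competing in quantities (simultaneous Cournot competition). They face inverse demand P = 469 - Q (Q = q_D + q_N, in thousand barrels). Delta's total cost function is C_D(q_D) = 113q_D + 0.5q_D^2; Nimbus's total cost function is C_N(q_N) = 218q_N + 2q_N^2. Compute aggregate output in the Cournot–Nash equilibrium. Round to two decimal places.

134.24

Delta's profit: π_D = (469 - Q)q_D - (113q_D + (1/2)q_D²). Setting ∂π_D/∂q_D = 0: 356 - 3q_D - (q_N) = 0.
Nimbus's first-order condition: 251 - 6q_N - (q_D) = 0.
Best responses: q_D = (356 - q_N)/3, q_N = (251 - q_D)/6.
Substituting one into the other gives q_D = 1885/17 and q_N = 397/17.
Total output Q = 1885/17 + 397/17 = 134.2353.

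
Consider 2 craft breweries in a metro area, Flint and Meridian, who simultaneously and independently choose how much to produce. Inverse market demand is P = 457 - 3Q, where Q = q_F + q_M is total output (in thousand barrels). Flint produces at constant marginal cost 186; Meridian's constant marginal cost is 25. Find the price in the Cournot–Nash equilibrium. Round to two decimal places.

Flint's profit: π_F = (457 - 3Q)q_F - (186q_F). Setting ∂π_F/∂q_F = 0: 271 - 6q_F - 3(q_M) = 0.
Meridian's first-order condition: 432 - 6q_M - 3(q_F) = 0.
So q_F = (271 - 3q_M)/6 and q_M = (432 - 3q_F)/6.
Substituting one into the other gives q_F = 110/9 and q_M = 593/9.
Total output Q = 703/9, so price P = 457 - 3·(703/9) = 668/3.

222.67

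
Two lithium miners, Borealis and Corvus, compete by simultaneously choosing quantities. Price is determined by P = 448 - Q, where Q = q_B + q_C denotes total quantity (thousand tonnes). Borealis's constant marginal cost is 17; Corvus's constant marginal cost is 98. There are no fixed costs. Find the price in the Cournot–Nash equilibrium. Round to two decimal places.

Borealis's profit: π_B = (448 - Q)q_B - (17q_B). Setting ∂π_B/∂q_B = 0: 431 - 2q_B - (q_C) = 0.
Corvus's first-order condition: 350 - 2q_C - (q_B) = 0.
Best responses: q_B = (431 - q_C)/2, q_C = (350 - q_B)/2.
Substituting one into the other gives q_B = 512/3 and q_C = 269/3.
Total output Q = 781/3, so price P = 448 - 781/3 = 563/3.

187.67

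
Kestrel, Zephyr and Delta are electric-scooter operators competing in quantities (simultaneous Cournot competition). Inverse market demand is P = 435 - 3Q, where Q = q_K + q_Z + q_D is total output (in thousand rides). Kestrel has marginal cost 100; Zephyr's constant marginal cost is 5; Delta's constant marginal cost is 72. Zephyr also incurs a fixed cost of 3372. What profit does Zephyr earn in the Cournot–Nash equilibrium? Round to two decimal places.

3929.33

Kestrel's profit: π_K = (435 - 3Q)q_K - (100q_K). Setting ∂π_K/∂q_K = 0: 335 - 6q_K - 3(q_Z + q_D) = 0.
Zephyr's profit: π_Z = (435 - 3Q)q_Z - (5q_Z). Setting ∂π_Z/∂q_Z = 0: 430 - 6q_Z - 3(q_K + q_D) = 0.
Delta's profit: π_D = (435 - 3Q)q_D - (72q_D). Setting ∂π_D/∂q_D = 0: 363 - 6q_D - 3(q_K + q_Z) = 0.
Adding the 3 first-order conditions: 1128 − 12Q = 0, so Q = 94.
Back-substituting: q_K = (335 − 282)/3 = 53/3, q_Z = (430 − 282)/3 = 148/3, q_D = (363 − 282)/3 = 27.
Price P = 435 - 3·94 = 153.
Zephyr's profit: (153 - 5)·(148/3) - 3372 = 3929.3333.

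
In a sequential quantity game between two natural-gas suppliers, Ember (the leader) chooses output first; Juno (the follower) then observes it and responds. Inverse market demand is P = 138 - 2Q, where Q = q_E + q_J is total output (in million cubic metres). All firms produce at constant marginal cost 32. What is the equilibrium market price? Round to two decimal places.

58.50

The follower Juno best-responds to any q_E: π_J = (138 - 2Q)q_J - 32q_J.
∂π_J/∂q_J = 106 - 2q_E - 4q_J = 0 gives the reaction function q_J = (106 - 2q_E)/4.
The leader anticipates this reaction. Substituting into P = 138 - 2Q gives P = 85 - q_E, so π_E = (85 - q_E)q_E - 32q_E.
Maximising: ∂π_E/∂q_E = 53 - 2q_E = 0, giving q_E = 53/2.
Then q_J = (106 - 2·(53/2))/4 = 53/4.
Total output Q = 159/4, so price P = 138 - 2·(159/4) = 117/2.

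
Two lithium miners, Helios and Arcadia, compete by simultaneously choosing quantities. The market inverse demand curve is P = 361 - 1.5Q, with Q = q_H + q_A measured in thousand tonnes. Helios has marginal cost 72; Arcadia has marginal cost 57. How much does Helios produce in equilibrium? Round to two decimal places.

60.89

Helios's profit: π_H = (361 - 1.5Q)q_H - (72q_H). Setting ∂π_H/∂q_H = 0: 289 - 3q_H - (3/2)(q_A) = 0.
Arcadia's profit: π_A = (361 - 1.5Q)q_A - (57q_A). Setting ∂π_A/∂q_A = 0: 304 - 3q_A - (3/2)(q_H) = 0.
Best responses: q_H = (289 - (3/2)q_A)/3, q_A = (304 - (3/2)q_H)/3.
Solving the pair: q_H = 548/9, q_A = 638/9.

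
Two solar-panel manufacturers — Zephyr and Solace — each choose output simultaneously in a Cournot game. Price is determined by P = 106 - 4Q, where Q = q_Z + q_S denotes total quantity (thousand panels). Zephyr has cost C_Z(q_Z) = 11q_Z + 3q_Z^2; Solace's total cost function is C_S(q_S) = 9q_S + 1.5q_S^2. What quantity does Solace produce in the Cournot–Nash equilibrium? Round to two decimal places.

Zephyr's profit: π_Z = (106 - 4Q)q_Z - (11q_Z + 3q_Z²). Setting ∂π_Z/∂q_Z = 0: 95 - 14q_Z - 4(q_S) = 0.
Solace's first-order condition: 97 - 11q_S - 4(q_Z) = 0.
So q_Z = (95 - 4q_S)/14 and q_S = (97 - 4q_Z)/11.
Substituting one into the other gives q_Z = 219/46 and q_S = 163/23.

7.09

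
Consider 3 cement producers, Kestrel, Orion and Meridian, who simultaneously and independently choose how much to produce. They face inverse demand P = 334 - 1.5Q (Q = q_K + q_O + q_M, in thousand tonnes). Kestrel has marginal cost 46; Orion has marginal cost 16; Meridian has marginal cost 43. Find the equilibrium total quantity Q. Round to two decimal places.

Kestrel's profit: π_K = (334 - 1.5Q)q_K - (46q_K). Setting ∂π_K/∂q_K = 0: 288 - 3q_K - (3/2)(q_O + q_M) = 0.
Orion's profit: π_O = (334 - 1.5Q)q_O - (16q_O). Setting ∂π_O/∂q_O = 0: 318 - 3q_O - (3/2)(q_K + q_M) = 0.
Meridian's profit: π_M = (334 - 1.5Q)q_M - (43q_M). Setting ∂π_M/∂q_M = 0: 291 - 3q_M - (3/2)(q_K + q_O) = 0.
Adding the 3 first-order conditions: 897 − 6Q = 0, so Q = 299/2.
Back-substituting: q_K = (288 − 897/4)/(3/2) = 85/2, q_O = (318 − 897/4)/(3/2) = 125/2, q_M = (291 − 897/4)/(3/2) = 89/2.
Total output Q = 85/2 + 125/2 + 89/2 = 299/2.

149.50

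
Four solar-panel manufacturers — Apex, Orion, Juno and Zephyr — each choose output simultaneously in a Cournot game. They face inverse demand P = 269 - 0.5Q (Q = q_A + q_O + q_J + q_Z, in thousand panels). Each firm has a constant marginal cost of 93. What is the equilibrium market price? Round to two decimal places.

128.20

Each firm earns π_i = (269 - 0.5Q)q_i - 93q_i.
Setting ∂π_i/∂q_i = 0 with rivals' quantities fixed: 176 - q_i - (1/2)·Σ_{j≠i} q_j = 0.
With identical firms every q_j equals q_i, so Σ_{j≠i} q_j = 3q_i and 176 = (5/2)q_i, giving q_i = 352/5.
Total output Q = 1408/5, so price P = 269 - (1/2)·(1408/5) = 641/5.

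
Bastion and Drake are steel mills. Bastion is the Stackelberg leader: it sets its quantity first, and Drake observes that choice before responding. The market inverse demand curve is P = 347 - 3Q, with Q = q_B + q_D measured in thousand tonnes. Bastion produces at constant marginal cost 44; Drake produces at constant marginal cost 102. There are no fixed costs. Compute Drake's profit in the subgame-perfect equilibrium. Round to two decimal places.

The follower Drake best-responds to any q_B: π_D = (347 - 3Q)q_D - 102q_D.
Setting the follower's marginal profit to zero, 245 - 3q_B - 6q_D = 0, i.e. q_D = (245 - 3q_B)/6.
Bastion substitutes q_D(q_B) into its own profit: π_B = q_B(347 - 3q_B - (245 - 3q_B)/2) - 44q_B = (449/2 - (3/2)q_B)q_B - 44q_B.
Leader FOC: 361/2 - 3q_B = 0, so q_B = 361/6.
Then q_D = (245 - 3·(361/6))/6 = 43/4.
Price P = 347 - 3·(851/12) = 537/4.
Drake's profit: (537/4 - 102)·(43/4) = 346.6875.

346.69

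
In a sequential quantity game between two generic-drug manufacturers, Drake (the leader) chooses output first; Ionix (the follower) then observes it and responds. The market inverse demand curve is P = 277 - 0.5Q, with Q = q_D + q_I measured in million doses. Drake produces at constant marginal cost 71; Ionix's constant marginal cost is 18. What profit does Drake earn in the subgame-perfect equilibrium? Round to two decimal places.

The follower Ionix best-responds to any q_D: π_I = (277 - 0.5Q)q_I - 18q_I.
∂π_I/∂q_I = 259 - (1/2)q_D - q_I = 0 gives the reaction function q_I = (259 - (1/2)q_D).
Drake substitutes q_I(q_D) into its own profit: π_D = q_D(277 - (1/2)q_D - (259 - (1/2)q_D)/2) - 71q_D = (295/2 - (1/4)q_D)q_D - 71q_D.
Maximising: ∂π_D/∂q_D = 153/2 - (1/2)q_D = 0, giving q_D = 153.
Then q_I = (259 - (1/2)·153) = 365/2.
Price P = 277 - (1/2)·(671/2) = 437/4.
Drake's profit: (437/4 - 71)·153 = 5852.2500.

5852.25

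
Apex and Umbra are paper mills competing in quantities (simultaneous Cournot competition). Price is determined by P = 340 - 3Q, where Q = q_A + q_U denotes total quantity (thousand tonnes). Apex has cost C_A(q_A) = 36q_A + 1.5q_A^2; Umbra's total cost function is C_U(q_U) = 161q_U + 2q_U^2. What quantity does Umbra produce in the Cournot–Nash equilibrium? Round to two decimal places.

8.63

Apex's profit: π_A = (340 - 3Q)q_A - (36q_A + (3/2)q_A²). Setting ∂π_A/∂q_A = 0: 304 - 9q_A - 3(q_U) = 0.
Umbra's first-order condition: 179 - 10q_U - 3(q_A) = 0.
So q_A = (304 - 3q_U)/9 and q_U = (179 - 3q_A)/10.
Substituting one into the other gives q_A = 30.9012 and q_U = 233/27.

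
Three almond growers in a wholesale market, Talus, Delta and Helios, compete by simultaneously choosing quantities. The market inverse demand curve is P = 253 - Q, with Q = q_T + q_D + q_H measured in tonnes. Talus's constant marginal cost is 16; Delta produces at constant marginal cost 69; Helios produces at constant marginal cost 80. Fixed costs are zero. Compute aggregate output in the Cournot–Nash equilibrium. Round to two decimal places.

148.50

Talus's profit: π_T = (253 - Q)q_T - (16q_T). Setting ∂π_T/∂q_T = 0: 237 - 2q_T - (q_D + q_H) = 0.
Delta's profit: π_D = (253 - Q)q_D - (69q_D). Setting ∂π_D/∂q_D = 0: 184 - 2q_D - (q_T + q_H) = 0.
Helios's profit: π_H = (253 - Q)q_H - (80q_H). Setting ∂π_H/∂q_H = 0: 173 - 2q_H - (q_T + q_D) = 0.
Adding the 3 conditions: 594 − 2Q − 2Q = 0, i.e. Q = 297/2.
Back-substituting: q_T = (237 − 297/2) = 177/2, q_D = (184 − 297/2) = 71/2, q_H = (173 − 297/2) = 49/2.
Total output Q = 177/2 + 71/2 + 49/2 = 297/2.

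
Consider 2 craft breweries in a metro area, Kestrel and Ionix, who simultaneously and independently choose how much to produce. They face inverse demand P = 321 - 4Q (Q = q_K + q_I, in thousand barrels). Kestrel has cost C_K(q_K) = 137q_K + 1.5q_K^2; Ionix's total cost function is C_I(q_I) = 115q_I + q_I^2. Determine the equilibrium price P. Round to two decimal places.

212.66

Kestrel's profit: π_K = (321 - 4Q)q_K - (137q_K + (3/2)q_K²). Setting ∂π_K/∂q_K = 0: 184 - 11q_K - 4(q_I) = 0.
Ionix's first-order condition: 206 - 10q_I - 4(q_K) = 0.
So q_K = (184 - 4q_I)/11 and q_I = (206 - 4q_K)/10.
Solving the pair: q_K = 508/47, q_I = 765/47.
Total output Q = 1273/47, so price P = 321 - 4·(1273/47) = 212.6596.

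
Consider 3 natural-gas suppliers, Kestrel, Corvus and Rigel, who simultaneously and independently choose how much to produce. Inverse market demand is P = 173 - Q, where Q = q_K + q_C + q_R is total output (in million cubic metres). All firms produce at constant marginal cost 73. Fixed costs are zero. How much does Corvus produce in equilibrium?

25

A representative firm's profit is π_i = q_i(173 - Q) - 73q_i.
Setting ∂π_i/∂q_i = 0 with rivals' quantities fixed: 100 - 2q_i - Σ_{j≠i} q_j = 0.
With identical firms every q_j equals q_i, so Σ_{j≠i} q_j = 2q_i and 100 = 4q_i, giving q_i = 25.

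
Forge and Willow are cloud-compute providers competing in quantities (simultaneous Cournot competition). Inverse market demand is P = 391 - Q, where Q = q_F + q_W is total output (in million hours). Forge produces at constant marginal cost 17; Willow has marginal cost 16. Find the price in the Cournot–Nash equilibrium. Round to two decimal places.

141.33

Forge's profit: π_F = (391 - Q)q_F - (17q_F). Setting ∂π_F/∂q_F = 0: 374 - 2q_F - (q_W) = 0.
Willow's profit: π_W = (391 - Q)q_W - (16q_W). Setting ∂π_W/∂q_W = 0: 375 - 2q_W - (q_F) = 0.
Rearranging gives the reaction functions q_F = (374 - q_W)/2 and q_W = (375 - q_F)/2.
Substituting one into the other gives q_F = 373/3 and q_W = 376/3.
Total output Q = 749/3, so price P = 391 - 749/3 = 424/3.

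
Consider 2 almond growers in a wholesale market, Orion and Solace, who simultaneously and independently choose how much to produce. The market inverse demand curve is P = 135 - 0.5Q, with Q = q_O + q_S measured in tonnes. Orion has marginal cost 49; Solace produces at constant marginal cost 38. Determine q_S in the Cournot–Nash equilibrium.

72

Orion's profit: π_O = (135 - 0.5Q)q_O - (49q_O). Setting ∂π_O/∂q_O = 0: 86 - q_O - (1/2)(q_S) = 0.
Solace's profit: π_S = (135 - 0.5Q)q_S - (38q_S). Setting ∂π_S/∂q_S = 0: 97 - q_S - (1/2)(q_O) = 0.
Best responses: q_O = (86 - (1/2)q_S), q_S = (97 - (1/2)q_O).
Substituting one into the other gives q_O = 50 and q_S = 72.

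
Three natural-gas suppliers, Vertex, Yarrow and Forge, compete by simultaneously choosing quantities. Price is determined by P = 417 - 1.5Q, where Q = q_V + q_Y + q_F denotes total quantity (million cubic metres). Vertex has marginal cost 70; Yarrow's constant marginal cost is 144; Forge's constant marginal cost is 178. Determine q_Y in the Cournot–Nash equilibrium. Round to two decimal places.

Vertex's profit: π_V = (417 - 1.5Q)q_V - (70q_V). Setting ∂π_V/∂q_V = 0: 347 - 3q_V - (3/2)(q_Y + q_F) = 0.
Yarrow's first-order condition: 273 - 3q_Y - (3/2)(q_V + q_F) = 0.
Forge's first-order condition: 239 - 3q_F - (3/2)(q_V + q_Y) = 0.
Adding the 3 conditions: 859 − 3Q − 3Q = 0, i.e. Q = 859/6.
Back-substituting: q_V = (347 − 859/4)/(3/2) = 529/6, q_Y = (273 − 859/4)/(3/2) = 233/6, q_F = (239 − 859/4)/(3/2) = 97/6.

38.83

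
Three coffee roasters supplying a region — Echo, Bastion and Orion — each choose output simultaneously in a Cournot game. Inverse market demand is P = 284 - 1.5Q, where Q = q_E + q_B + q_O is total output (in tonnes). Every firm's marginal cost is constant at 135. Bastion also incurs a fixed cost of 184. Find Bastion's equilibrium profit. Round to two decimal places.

Each firm earns π_i = (284 - 1.5Q)q_i - 135q_i.
First-order condition (treating rivals' output as given): 149 - 3q_i - (3/2)·Σ_{j≠i} q_j = 0.
By symmetry each firm produces the same amount; substituting Σ_{j≠i} q_j = 2q_i yields q_i = 149/6.
Price P = 284 - (3/2)·(149/2) = 689/4.
Bastion's profit: (689/4 - 135)·(149/6) - 184 = 741.0417.

741.04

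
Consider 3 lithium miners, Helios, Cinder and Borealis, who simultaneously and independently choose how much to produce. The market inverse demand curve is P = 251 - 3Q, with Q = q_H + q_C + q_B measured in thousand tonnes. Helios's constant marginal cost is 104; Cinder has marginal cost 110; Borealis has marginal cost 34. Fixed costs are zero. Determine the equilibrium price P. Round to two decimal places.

124.75

Helios's profit: π_H = (251 - 3Q)q_H - (104q_H). Setting ∂π_H/∂q_H = 0: 147 - 6q_H - 3(q_C + q_B) = 0.
Cinder's first-order condition: 141 - 6q_C - 3(q_H + q_B) = 0.
Borealis's first-order condition: 217 - 6q_B - 3(q_H + q_C) = 0.
Summing all 3 equations gives 505 − 12Q = 0, hence Q = 505/12.
Back-substituting: q_H = (147 − 505/4)/3 = 83/12, q_C = (141 − 505/4)/3 = 59/12, q_B = (217 − 505/4)/3 = 121/4.
Total output Q = 505/12, so price P = 251 - 3·(505/12) = 499/4.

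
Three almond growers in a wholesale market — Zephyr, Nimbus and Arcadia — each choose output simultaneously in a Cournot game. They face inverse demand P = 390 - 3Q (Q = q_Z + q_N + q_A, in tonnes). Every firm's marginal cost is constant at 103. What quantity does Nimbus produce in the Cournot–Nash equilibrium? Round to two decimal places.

A representative firm's profit is π_i = q_i(390 - 3Q) - 103q_i.
First-order condition (treating rivals' output as given): 287 - 6q_i - 3·Σ_{j≠i} q_j = 0.
By symmetry each firm produces the same amount; substituting Σ_{j≠i} q_j = 2q_i yields q_i = 287/12.

23.92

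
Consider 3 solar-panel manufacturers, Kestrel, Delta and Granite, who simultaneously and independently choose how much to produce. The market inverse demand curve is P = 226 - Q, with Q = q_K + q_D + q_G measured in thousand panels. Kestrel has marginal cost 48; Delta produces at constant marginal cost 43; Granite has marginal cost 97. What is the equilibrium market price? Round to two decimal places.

Kestrel's profit: π_K = (226 - Q)q_K - (48q_K). Setting ∂π_K/∂q_K = 0: 178 - 2q_K - (q_D + q_G) = 0.
Delta's first-order condition: 183 - 2q_D - (q_K + q_G) = 0.
Granite's first-order condition: 129 - 2q_G - (q_K + q_D) = 0.
Adding the 3 conditions: 490 − 2Q − 2Q = 0, i.e. Q = 245/2.
Back-substituting: q_K = (178 − 245/2) = 111/2, q_D = (183 − 245/2) = 121/2, q_G = (129 − 245/2) = 13/2.
Total output Q = 245/2, so price P = 226 - 245/2 = 207/2.

103.50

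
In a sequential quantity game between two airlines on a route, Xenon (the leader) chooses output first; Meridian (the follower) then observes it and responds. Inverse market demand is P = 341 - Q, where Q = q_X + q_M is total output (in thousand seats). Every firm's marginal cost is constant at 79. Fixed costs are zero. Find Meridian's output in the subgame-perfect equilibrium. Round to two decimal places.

The follower Meridian best-responds to any q_X: π_M = (341 - Q)q_M - 79q_M.
Setting the follower's marginal profit to zero, 262 - q_X - 2q_M = 0, i.e. q_M = (262 - q_X)/2.
The leader anticipates this reaction. Substituting into P = 341 - Q gives P = 210 - (1/2)q_X, so π_X = (210 - (1/2)q_X)q_X - 79q_X.
The leader's first-order condition 131 - q_X = 0 yields q_X = 131.
Then q_M = (262 - 131)/2 = 131/2.

65.50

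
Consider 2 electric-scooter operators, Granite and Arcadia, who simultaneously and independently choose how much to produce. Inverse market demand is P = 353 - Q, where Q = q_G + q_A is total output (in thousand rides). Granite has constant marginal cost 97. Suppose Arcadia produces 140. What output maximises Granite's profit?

With the rival's output fixed at 140, Granite's profit is π_G = (353 - 140 - q_G)q_G - (97q_G) = (213 - q_G)q_G - (97q_G).
∂π_G/∂q_G = 116 - 2q_G = 0, so q_G = 58.

58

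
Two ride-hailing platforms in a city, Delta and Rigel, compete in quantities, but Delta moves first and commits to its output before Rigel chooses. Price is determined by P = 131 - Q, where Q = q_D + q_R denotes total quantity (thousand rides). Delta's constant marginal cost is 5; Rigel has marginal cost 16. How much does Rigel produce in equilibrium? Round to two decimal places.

23.25

Solve by backward induction. Given q_D, the follower Rigel maximises π_R = (131 - q_D - q_R)q_R - 16q_R.
Setting the follower's marginal profit to zero, 115 - q_D - 2q_R = 0, i.e. q_R = (115 - q_D)/2.
Delta substitutes q_R(q_D) into its own profit: π_D = q_D(131 - q_D - (115 - q_D)/2) - 5q_D = (147/2 - (1/2)q_D)q_D - 5q_D.
Leader FOC: 137/2 - q_D = 0, so q_D = 137/2.
Then q_R = (115 - 137/2)/2 = 93/4.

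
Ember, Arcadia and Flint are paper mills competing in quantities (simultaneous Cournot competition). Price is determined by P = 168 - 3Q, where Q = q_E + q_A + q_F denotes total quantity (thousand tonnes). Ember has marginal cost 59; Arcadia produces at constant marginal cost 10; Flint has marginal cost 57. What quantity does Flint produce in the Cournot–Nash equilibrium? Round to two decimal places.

5.50

Ember's profit: π_E = (168 - 3Q)q_E - (59q_E). Setting ∂π_E/∂q_E = 0: 109 - 6q_E - 3(q_A + q_F) = 0.
Arcadia's profit: π_A = (168 - 3Q)q_A - (10q_A). Setting ∂π_A/∂q_A = 0: 158 - 6q_A - 3(q_E + q_F) = 0.
Flint's first-order condition: 111 - 6q_F - 3(q_E + q_A) = 0.
Summing all 3 equations gives 378 − 12Q = 0, hence Q = 63/2.
Back-substituting: q_E = (109 − 189/2)/3 = 29/6, q_A = (158 − 189/2)/3 = 127/6, q_F = (111 − 189/2)/3 = 11/2.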